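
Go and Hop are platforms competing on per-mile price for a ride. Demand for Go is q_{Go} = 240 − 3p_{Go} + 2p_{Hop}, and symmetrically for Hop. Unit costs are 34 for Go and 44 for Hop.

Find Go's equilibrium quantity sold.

160.125

Go's profit: π = (p_{Go} − 34)(240 − 3p_{Go} + 2p_{Hop}).
∂π/∂p_{Go} = 342 − 6p_{Go} + 2p_{Hop} = 0 ⇒ p_{Go} = 57 + (1/3)p_{Hop}.
Similarly p_{Hop} = 62 + (1/3)p_{Go}.
Solving the two reaction functions simultaneously: (1 − (1/3)(1/3))p_{Go} = 57 + (1/3)·62, so (8/9)p_{Go} = 233/3 and p_{Go} = 87.375.
Then p_{Hop} = 62 + (1/3)·87.375 = 91.125.
q_{Go} = 240 − 3·87.375 + 2·91.125 = 160.125.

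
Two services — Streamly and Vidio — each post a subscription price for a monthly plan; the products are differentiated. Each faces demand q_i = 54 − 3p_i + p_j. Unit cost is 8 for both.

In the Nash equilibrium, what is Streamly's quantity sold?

22.8

Streamly's profit: π = (p_{Streamly} − 8)(54 − 3p_{Streamly} + p_{Vidio}).
∂π/∂p_{Streamly} = 78 − 6p_{Streamly} + p_{Vidio} = 0 ⇒ p_{Streamly} = 13 + (1/6)p_{Vidio}.
By symmetry p_{Vidio} = p_{Streamly}; substituting into the reaction function, (5/6)p_{Streamly} = 13 and p_{Streamly} = 15.6.
q_{Streamly} = 54 − 3·15.6 + 15.6 = 22.8.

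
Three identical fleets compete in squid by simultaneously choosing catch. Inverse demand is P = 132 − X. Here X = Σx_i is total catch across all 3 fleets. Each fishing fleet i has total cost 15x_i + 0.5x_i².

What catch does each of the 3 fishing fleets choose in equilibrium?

A representative fishing fleet's profit is π_i = x_i(132 − X) − 15x_i − 0.5x_i², with X = x_i + Σ_{j≠i} x_j.
First-order condition: 117 − 3x_i − Σ_{j≠i} x_j = 0.
In a symmetric equilibrium every fishing fleet chooses the same x, so Σ_{j≠i} x_j = 2x. The condition becomes 117 − 5x = 0, giving x = 117/5 = 23.4.

23.4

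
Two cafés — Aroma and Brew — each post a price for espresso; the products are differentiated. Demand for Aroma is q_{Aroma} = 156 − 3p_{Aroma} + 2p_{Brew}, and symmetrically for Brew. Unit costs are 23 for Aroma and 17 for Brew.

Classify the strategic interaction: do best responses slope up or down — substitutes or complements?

Aroma's profit: π = (p_{Aroma} − 23)(156 − 3p_{Aroma} + 2p_{Brew}).
∂π/∂p_{Aroma} = 225 − 6p_{Aroma} + 2p_{Brew} = 0 ⇒ p_{Aroma} = 37.5 + (1/3)p_{Brew}.
The best-response slope dp_{Aroma}/dp_{Brew} = 1/3 > 0: the reaction function is upward-sloping, so the choices are strategic complements.

strategic complements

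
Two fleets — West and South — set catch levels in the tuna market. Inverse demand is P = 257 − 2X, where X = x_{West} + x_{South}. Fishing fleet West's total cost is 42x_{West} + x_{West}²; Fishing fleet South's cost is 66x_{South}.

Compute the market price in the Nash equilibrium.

Fishing fleet West's profit: π = x_{West}(257 − 2(x_{West} + x_{South})) − 42x_{West} − x_{West}².
∂π/∂x_{West} = 215 − 6x_{West} − 2x_{South} = 0, so x_{West} = 215/6 − (1/3)x_{South}.
For South: ∂π/∂x_{South} = 191 − 4x_{South} − 2x_{West} = 0 ⇒ x_{South} = 47.75 − 0.5x_{West}.
Substituting the second reaction function into the first: x_{West} = 215/6 − (1/3)(47.75 − 0.5x_{West}), which gives (5/6)x_{West} = 239/12 ⇒ x_{West} = 23.9.
Then x_{South} = 47.75 − 0.5·23.9 = 35.8.
Equilibrium price: P = 257 − 2·59.7 = 137.6.

137.6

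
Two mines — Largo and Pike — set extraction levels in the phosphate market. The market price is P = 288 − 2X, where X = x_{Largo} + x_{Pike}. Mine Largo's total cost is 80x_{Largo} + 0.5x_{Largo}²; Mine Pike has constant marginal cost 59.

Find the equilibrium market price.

Mine Largo's profit: π = x_{Largo}(288 − 2(x_{Largo} + x_{Pike})) − 80x_{Largo} − 0.5x_{Largo}².
∂π/∂x_{Largo} = 208 − 5x_{Largo} − 2x_{Pike} = 0, so x_{Largo} = 41.6 − 0.4x_{Pike}.
For Pike: ∂π/∂x_{Pike} = 229 − 4x_{Pike} − 2x_{Largo} = 0 ⇒ x_{Pike} = 57.25 − 0.5x_{Largo}.
Plugging x_{Pike} into Largo's best response: x_{Largo} = 41.6 − 0.4(57.25 − 0.5x_{Largo}) ⇒ 0.8x_{Largo} = 18.7, so x_{Largo} = 23.375.
Then x_{Pike} = 57.25 − 0.5·23.375 = 45.5625.
Equilibrium price: P = 288 − 2·68.9375 = 150.125.

150.125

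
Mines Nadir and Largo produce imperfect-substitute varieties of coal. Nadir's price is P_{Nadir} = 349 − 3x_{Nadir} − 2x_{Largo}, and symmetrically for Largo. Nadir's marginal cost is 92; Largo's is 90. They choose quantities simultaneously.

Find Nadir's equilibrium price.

Mine Nadir's profit: π = x_{Nadir}(349 − 3x_{Nadir} − 2x_{Largo}) − 92x_{Nadir}.
∂π/∂x_{Nadir} = 257 − 6x_{Nadir} − 2x_{Largo} = 0 ⇒ x_{Nadir} = 257/6 − (1/3)x_{Largo}.
Similarly x_{Largo} = 259/6 − (1/3)x_{Nadir}.
Solving the two reaction functions simultaneously: (1 − (−1/3)(−1/3))x_{Nadir} = 257/6 − (1/3)·(259/6), so (8/9)x_{Nadir} = 256/9 and x_{Nadir} = 32.
Then x_{Largo} = 259/6 − (1/3)·32 = 32.5.
P_{Nadir} = 349 − 3·32 − 2·32.5 = 188.

188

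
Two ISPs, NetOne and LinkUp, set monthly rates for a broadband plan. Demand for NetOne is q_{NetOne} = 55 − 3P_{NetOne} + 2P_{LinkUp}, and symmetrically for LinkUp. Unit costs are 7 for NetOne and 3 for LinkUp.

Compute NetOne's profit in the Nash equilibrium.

NetOne's profit: π = (P_{NetOne} − 7)(55 − 3P_{NetOne} + 2P_{LinkUp}).
∂π/∂P_{NetOne} = 76 − 6P_{NetOne} + 2P_{LinkUp} = 0 ⇒ P_{NetOne} = 38/3 + (1/3)P_{LinkUp}.
Similarly P_{LinkUp} = 32/3 + (1/3)P_{NetOne}.
Plugging P_{LinkUp} into NetOne's best response: P_{NetOne} = 38/3 + (1/3)(32/3 + (1/3)P_{NetOne}) ⇒ (8/9)P_{NetOne} = 146/9, so P_{NetOne} = 18.25.
Then P_{LinkUp} = 32/3 + (1/3)·18.25 = 16.75.
q_{NetOne} = 55 − 3·18.25 + 2·16.75 = 33.75.
Profit = (18.25 − 7)·33.75 = 379.6875.

379.6875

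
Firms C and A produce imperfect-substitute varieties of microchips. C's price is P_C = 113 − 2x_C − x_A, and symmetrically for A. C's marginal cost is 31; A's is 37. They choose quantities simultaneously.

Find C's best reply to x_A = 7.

18.75

Firm C's profit: π = x_C(113 − 2x_C − x_A) − 31x_C.
∂π/∂x_C = 82 − 4x_C − x_A = 0 ⇒ x_C = 20.5 − 0.25x_A.
At x_A = 7: x_C = 20.5 − 0.25·7 = 18.75.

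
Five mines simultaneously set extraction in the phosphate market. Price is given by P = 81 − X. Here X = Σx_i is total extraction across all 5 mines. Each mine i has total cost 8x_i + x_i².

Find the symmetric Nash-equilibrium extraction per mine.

A representative mine's profit is π_i = x_i(81 − X) − 8x_i − x_i², with X = x_i + Σ_{j≠i} x_j.
First-order condition: 73 − 4x_i − Σ_{j≠i} x_j = 0.
Imposing symmetry (x_j = x for all j) turns Σ_{j≠i} x_j into 4x, so 73 = 8x and x = 9.125.

9.125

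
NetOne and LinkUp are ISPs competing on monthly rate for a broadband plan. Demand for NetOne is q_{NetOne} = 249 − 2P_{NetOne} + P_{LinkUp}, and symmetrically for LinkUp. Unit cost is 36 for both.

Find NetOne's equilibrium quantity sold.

NetOne's profit: π = (P_{NetOne} − 36)(249 − 2P_{NetOne} + P_{LinkUp}).
∂π/∂P_{NetOne} = 321 − 4P_{NetOne} + P_{LinkUp} = 0 ⇒ P_{NetOne} = 80.25 + 0.25P_{LinkUp}.
The game is symmetric, so in equilibrium P_{LinkUp} = P_{NetOne}: the reaction function gives 0.75P_{NetOne} = 80.25, hence P_{NetOne} = 107.
q_{NetOne} = 249 − 2·107 + 107 = 142.

142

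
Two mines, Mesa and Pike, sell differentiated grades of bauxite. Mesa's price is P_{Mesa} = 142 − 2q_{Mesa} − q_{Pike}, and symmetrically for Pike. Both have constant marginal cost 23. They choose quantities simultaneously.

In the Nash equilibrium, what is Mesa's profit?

1132.88

Mine Mesa's profit: π = q_{Mesa}(142 − 2q_{Mesa} − q_{Pike}) − 23q_{Mesa}.
∂π/∂q_{Mesa} = 119 − 4q_{Mesa} − q_{Pike} = 0 ⇒ q_{Mesa} = 29.75 − 0.25q_{Pike}.
By symmetry q_{Pike} = q_{Mesa}; substituting into the reaction function, 1.25q_{Mesa} = 29.75 and q_{Mesa} = 23.8.
P_{Mesa} = 142 − 2·23.8 − 23.8 = 70.6.
Profit = (70.6 − 23)·23.8 = 1132.88.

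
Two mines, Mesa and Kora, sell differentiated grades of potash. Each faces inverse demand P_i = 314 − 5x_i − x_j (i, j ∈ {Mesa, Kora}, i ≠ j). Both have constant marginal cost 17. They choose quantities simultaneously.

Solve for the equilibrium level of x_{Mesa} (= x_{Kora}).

27

Mine Mesa's profit: π = x_{Mesa}(314 − 5x_{Mesa} − x_{Kora}) − 17x_{Mesa}.
∂π/∂x_{Mesa} = 297 − 10x_{Mesa} − x_{Kora} = 0 ⇒ x_{Mesa} = 29.7 − 0.1x_{Kora}.
By symmetry x_{Kora} = x_{Mesa}; substituting into the reaction function, 1.1x_{Mesa} = 29.7 and x_{Mesa} = 27.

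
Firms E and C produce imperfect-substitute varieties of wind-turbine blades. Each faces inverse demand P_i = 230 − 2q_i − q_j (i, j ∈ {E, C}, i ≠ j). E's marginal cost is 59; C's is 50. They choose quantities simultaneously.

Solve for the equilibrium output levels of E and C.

33.6, 36.6

Firm E's profit: π = q_E(230 − 2q_E − q_C) − 59q_E.
∂π/∂q_E = 171 − 4q_E − q_C = 0 ⇒ q_E = 42.75 − 0.25q_C.
Similarly q_C = 45 − 0.25q_E.
Plugging q_C into E's best response: q_E = 42.75 − 0.25(45 − 0.25q_E) ⇒ 0.9375q_E = 31.5, so q_E = 33.6.
Then q_C = 45 − 0.25·33.6 = 36.6.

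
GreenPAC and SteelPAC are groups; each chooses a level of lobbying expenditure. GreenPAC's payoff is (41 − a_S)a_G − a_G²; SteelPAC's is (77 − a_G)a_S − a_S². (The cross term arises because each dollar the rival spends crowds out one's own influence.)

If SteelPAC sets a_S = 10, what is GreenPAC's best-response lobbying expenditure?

Expanding GreenPAC's payoff: 41a_G − a_Sa_G − a_G².
∂π/∂a_G = 41 − a_S − 2a_G = 0, so a_G = 20.5 − 0.5a_S.
At a_S = 10: a_G = 20.5 − 0.5·10 = 15.5.

15.5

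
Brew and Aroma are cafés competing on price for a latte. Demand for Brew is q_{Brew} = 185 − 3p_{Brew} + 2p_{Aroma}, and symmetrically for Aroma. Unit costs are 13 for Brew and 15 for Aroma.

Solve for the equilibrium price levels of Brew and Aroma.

Brew's profit: π = (p_{Brew} − 13)(185 − 3p_{Brew} + 2p_{Aroma}).
∂π/∂p_{Brew} = 224 − 6p_{Brew} + 2p_{Aroma} = 0 ⇒ p_{Brew} = 112/3 + (1/3)p_{Aroma}.
Similarly p_{Aroma} = 115/3 + (1/3)p_{Brew}.
Substituting the second reaction function into the first: p_{Brew} = 112/3 + (1/3)(115/3 + (1/3)p_{Brew}), which gives (8/9)p_{Brew} = 451/9 ⇒ p_{Brew} = 56.375.
Then p_{Aroma} = 115/3 + (1/3)·56.375 = 57.125.

56.375, 57.125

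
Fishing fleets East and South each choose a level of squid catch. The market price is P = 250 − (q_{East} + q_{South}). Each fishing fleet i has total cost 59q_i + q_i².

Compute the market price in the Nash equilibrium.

173.6

Fishing fleet East's profit: π = q_{East}(250 − (q_{East} + q_{South})) − 59q_{East} − q_{East}².
∂π/∂q_{East} = 191 − 4q_{East} − q_{South} = 0, so q_{East} = 47.75 − 0.25q_{South}.
The game is symmetric, so in equilibrium q_{South} = q_{East}: the reaction function gives 1.25q_{East} = 47.75, hence q_{East} = 38.2.
Equilibrium price: P = 250 − 76.4 = 173.6.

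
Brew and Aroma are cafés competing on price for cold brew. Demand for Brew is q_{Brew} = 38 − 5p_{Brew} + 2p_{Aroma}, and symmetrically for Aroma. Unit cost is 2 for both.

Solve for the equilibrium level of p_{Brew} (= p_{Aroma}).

Brew's profit: π = (p_{Brew} − 2)(38 − 5p_{Brew} + 2p_{Aroma}).
∂π/∂p_{Brew} = 48 − 10p_{Brew} + 2p_{Aroma} = 0 ⇒ p_{Brew} = 4.8 + 0.2p_{Aroma}.
By symmetry p_{Aroma} = p_{Brew}; substituting into the reaction function, 0.8p_{Brew} = 4.8 and p_{Brew} = 6.

6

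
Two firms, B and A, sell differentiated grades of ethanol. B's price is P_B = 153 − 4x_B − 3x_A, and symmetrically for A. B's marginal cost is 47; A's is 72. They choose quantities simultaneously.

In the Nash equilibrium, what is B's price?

Firm B's profit: π = x_B(153 − 4x_B − 3x_A) − 47x_B.
∂π/∂x_B = 106 − 8x_B − 3x_A = 0 ⇒ x_B = 13.25 − 0.375x_A.
Similarly x_A = 10.125 − 0.375x_B.
Plugging x_A into B's best response: x_B = 13.25 − 0.375(10.125 − 0.375x_B) ⇒ (55/64)x_B = 605/64, so x_B = 11.
Then x_A = 10.125 − 0.375·11 = 6.
P_B = 153 − 4·11 − 3·6 = 91.

91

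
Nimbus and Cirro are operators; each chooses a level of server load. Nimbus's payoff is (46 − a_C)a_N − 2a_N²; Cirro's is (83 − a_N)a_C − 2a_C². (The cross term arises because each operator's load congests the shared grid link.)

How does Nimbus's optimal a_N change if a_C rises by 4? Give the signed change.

Expanding Nimbus's payoff: 46a_N − a_Ca_N − 2a_N².
∂π/∂a_N = 46 − a_C − 4a_N = 0, so a_N = 11.5 − 0.25a_C.
The reaction-function slope is −0.25, so a 4-unit rise in a_C moves a_N by −0.25 × 4 = −1. Nimbus's best response falls — the actions are strategic substitutes.

-1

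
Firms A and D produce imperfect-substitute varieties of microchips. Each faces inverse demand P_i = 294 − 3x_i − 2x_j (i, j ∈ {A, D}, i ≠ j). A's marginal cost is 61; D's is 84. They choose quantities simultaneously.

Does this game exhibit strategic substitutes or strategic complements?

Firm A's profit: π = x_A(294 − 3x_A − 2x_D) − 61x_A.
∂π/∂x_A = 233 − 6x_A − 2x_D = 0 ⇒ x_A = 233/6 − (1/3)x_D.
The best-response slope dx_A/dx_D = −1/3 < 0: the reaction function is downward-sloping, so the choices are strategic substitutes.

strategic substitutes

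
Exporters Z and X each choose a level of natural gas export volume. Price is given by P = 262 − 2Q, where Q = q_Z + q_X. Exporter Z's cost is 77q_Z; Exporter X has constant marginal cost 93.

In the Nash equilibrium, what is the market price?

144

Exporter Z's profit: π = q_Z(262 − 2(q_Z + q_X)) − 77q_Z.
∂π/∂q_Z = 185 − 4q_Z − 2q_X = 0, so q_Z = 46.25 − 0.5q_X.
By the same steps for X: q_X = 42.25 − 0.5q_Z.
Solving the two reaction functions simultaneously: (1 − (−0.5)(−0.5))q_Z = 46.25 − 0.5·42.25, so 0.75q_Z = 25.125 and q_Z = 33.5.
Then q_X = 42.25 − 0.5·33.5 = 25.5.
Equilibrium price: P = 262 − 2·59 = 144.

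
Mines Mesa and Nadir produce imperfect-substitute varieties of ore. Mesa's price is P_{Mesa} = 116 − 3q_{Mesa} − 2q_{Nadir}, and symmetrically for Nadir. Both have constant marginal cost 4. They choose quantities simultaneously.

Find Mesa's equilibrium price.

46

Mine Mesa's profit: π = q_{Mesa}(116 − 3q_{Mesa} − 2q_{Nadir}) − 4q_{Mesa}.
∂π/∂q_{Mesa} = 112 − 6q_{Mesa} − 2q_{Nadir} = 0 ⇒ q_{Mesa} = 56/3 − (1/3)q_{Nadir}.
Setting q_{Mesa} = q_{Nadir} in the reaction function: q_{Mesa} = 56/3 − (1/3)q_{Mesa}, so q_{Mesa} = (56/3) / (4/3) = 14.
P_{Mesa} = 116 − 3·14 − 2·14 = 46.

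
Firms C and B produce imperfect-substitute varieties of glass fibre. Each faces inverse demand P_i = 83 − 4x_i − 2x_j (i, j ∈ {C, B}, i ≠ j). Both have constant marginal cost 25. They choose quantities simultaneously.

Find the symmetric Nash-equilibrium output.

5.8

Firm C's profit: π = x_C(83 − 4x_C − 2x_B) − 25x_C.
∂π/∂x_C = 58 − 8x_C − 2x_B = 0 ⇒ x_C = 7.25 − 0.25x_B.
By symmetry x_B = x_C; substituting into the reaction function, 1.25x_C = 7.25 and x_C = 5.8.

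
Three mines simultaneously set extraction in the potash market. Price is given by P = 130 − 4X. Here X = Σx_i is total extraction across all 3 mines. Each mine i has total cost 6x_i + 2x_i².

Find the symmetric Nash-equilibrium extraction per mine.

6.2

A representative mine's profit is π_i = x_i(130 − 4X) − 6x_i − 2x_i², with X = x_i + Σ_{j≠i} x_j.
First-order condition: 124 − 12x_i − 4Σ_{j≠i} x_j = 0.
In a symmetric equilibrium every mine chooses the same x, so Σ_{j≠i} x_j = 2x. The condition becomes 124 − 20x = 0, giving x = 124/20 = 6.2.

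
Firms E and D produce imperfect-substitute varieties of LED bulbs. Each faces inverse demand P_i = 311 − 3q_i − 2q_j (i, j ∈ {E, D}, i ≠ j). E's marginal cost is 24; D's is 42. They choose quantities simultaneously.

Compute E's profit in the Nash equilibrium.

4107

Firm E's profit: π = q_E(311 − 3q_E − 2q_D) − 24q_E.
∂π/∂q_E = 287 − 6q_E − 2q_D = 0 ⇒ q_E = 287/6 − (1/3)q_D.
Similarly q_D = 269/6 − (1/3)q_E.
Solving the two reaction functions simultaneously: (1 − (−1/3)(−1/3))q_E = 287/6 − (1/3)·(269/6), so (8/9)q_E = 296/9 and q_E = 37.
Then q_D = 269/6 − (1/3)·37 = 32.5.
P_E = 311 − 3·37 − 2·32.5 = 135.
Profit = (135 − 24)·37 = 4107.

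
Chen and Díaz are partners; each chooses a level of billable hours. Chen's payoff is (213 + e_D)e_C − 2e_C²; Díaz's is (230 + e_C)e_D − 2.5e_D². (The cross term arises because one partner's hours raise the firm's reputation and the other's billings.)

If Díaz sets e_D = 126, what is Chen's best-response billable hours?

84.75

Expanding Chen's payoff: 213e_C + e_De_C − 2e_C².
∂π/∂e_C = 213 + e_D − 4e_C = 0, so e_C = 53.25 + 0.25e_D.
At e_D = 126: e_C = 53.25 + 0.25·126 = 84.75.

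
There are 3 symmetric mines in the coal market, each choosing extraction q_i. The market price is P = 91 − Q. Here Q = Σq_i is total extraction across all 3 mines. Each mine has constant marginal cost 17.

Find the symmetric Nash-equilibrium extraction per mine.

A representative mine's profit is π_i = q_i(91 − Q) − 17q_i, with Q = q_i + Σ_{j≠i} q_j.
First-order condition: 74 − 2q_i − Σ_{j≠i} q_j = 0.
Imposing symmetry (q_j = q for all j) turns Σ_{j≠i} q_j into 2q, so 74 = 4q and q = 18.5.

18.5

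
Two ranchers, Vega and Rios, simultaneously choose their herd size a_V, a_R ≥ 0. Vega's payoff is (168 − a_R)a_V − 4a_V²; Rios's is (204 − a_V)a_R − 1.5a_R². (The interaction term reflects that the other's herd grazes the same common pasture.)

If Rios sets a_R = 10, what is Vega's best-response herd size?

19.75

Expanding Vega's payoff: 168a_V − a_Ra_V − 4a_V².
∂π/∂a_V = 168 − a_R − 8a_V = 0, so a_V = 21 − 0.125a_R.
At a_R = 10: a_V = 21 − 0.125·10 = 19.75.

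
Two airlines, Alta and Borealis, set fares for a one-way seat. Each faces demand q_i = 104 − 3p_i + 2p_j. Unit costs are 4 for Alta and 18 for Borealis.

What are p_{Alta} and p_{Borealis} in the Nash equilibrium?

Alta's profit: π = (p_{Alta} − 4)(104 − 3p_{Alta} + 2p_{Borealis}).
∂π/∂p_{Alta} = 116 − 6p_{Alta} + 2p_{Borealis} = 0 ⇒ p_{Alta} = 58/3 + (1/3)p_{Borealis}.
Similarly p_{Borealis} = 79/3 + (1/3)p_{Alta}.
Solving the two reaction functions simultaneously: (1 − (1/3)(1/3))p_{Alta} = 58/3 + (1/3)·(79/3), so (8/9)p_{Alta} = 253/9 and p_{Alta} = 31.625.
Then p_{Borealis} = 79/3 + (1/3)·31.625 = 36.875.

31.625, 36.875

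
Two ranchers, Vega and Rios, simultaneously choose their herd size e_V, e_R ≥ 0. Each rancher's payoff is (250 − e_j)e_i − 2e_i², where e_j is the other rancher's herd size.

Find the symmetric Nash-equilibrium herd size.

Vega's payoff is (250 − e_R)e_V − 2e_V².
∂π/∂e_V = 250 − e_R − 4e_V = 0, so e_V = 62.5 − 0.25e_R.
Setting e_V = e_R in the reaction function: e_V = 62.5 − 0.25e_V, so e_V = 62.5 / 1.25 = 50.

50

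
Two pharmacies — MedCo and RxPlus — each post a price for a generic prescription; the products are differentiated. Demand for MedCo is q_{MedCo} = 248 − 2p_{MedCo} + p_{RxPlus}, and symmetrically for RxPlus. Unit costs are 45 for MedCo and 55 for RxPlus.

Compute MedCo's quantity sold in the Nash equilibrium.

138

MedCo's profit: π = (p_{MedCo} − 45)(248 − 2p_{MedCo} + p_{RxPlus}).
∂π/∂p_{MedCo} = 338 − 4p_{MedCo} + p_{RxPlus} = 0 ⇒ p_{MedCo} = 84.5 + 0.25p_{RxPlus}.
Similarly p_{RxPlus} = 89.5 + 0.25p_{MedCo}.
Substituting the second reaction function into the first: p_{MedCo} = 84.5 + 0.25(89.5 + 0.25p_{MedCo}), which gives 0.9375p_{MedCo} = 106.875 ⇒ p_{MedCo} = 114.
Then p_{RxPlus} = 89.5 + 0.25·114 = 118.
q_{MedCo} = 248 − 2·114 + 118 = 138.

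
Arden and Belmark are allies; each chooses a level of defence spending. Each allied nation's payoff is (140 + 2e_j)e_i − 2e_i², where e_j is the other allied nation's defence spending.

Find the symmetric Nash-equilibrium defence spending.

70

Arden's payoff is (140 + 2e_B)e_A − 2e_A².
∂π/∂e_A = 140 + 2e_B − 4e_A = 0, so e_A = 35 + 0.5e_B.
The game is symmetric, so in equilibrium e_B = e_A: the reaction function gives 0.5e_A = 35, hence e_A = 70.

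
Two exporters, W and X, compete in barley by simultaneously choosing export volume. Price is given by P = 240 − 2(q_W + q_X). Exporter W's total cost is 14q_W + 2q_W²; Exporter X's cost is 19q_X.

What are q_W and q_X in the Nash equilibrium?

16.5, 47

Exporter W's profit: π = q_W(240 − 2(q_W + q_X)) − 14q_W − 2q_W².
∂π/∂q_W = 226 − 8q_W − 2q_X = 0, so q_W = 28.25 − 0.25q_X.
For X: ∂π/∂q_X = 221 − 4q_X − 2q_W = 0 ⇒ q_X = 55.25 − 0.5q_W.
Solving the two reaction functions simultaneously: (1 − (−0.25)(−0.5))q_W = 28.25 − 0.25·55.25, so 0.875q_W = 14.4375 and q_W = 16.5.
Then q_X = 55.25 − 0.5·16.5 = 47.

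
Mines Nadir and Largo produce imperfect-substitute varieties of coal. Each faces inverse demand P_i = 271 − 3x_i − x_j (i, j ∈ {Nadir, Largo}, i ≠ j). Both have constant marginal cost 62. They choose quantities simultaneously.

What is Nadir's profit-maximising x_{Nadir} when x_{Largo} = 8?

33.5

Mine Nadir's profit: π = x_{Nadir}(271 − 3x_{Nadir} − x_{Largo}) − 62x_{Nadir}.
∂π/∂x_{Nadir} = 209 − 6x_{Nadir} − x_{Largo} = 0 ⇒ x_{Nadir} = 209/6 − (1/6)x_{Largo}.
At x_{Largo} = 8: x_{Nadir} = 209/6 − (1/6)·8 = 33.5.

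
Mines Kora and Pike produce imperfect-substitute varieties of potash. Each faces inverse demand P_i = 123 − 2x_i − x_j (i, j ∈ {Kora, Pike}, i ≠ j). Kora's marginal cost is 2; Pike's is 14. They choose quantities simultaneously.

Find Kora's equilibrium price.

52

Mine Kora's profit: π = x_{Kora}(123 − 2x_{Kora} − x_{Pike}) − 2x_{Kora}.
∂π/∂x_{Kora} = 121 − 4x_{Kora} − x_{Pike} = 0 ⇒ x_{Kora} = 30.25 − 0.25x_{Pike}.
Similarly x_{Pike} = 27.25 − 0.25x_{Kora}.
Plugging x_{Pike} into Kora's best response: x_{Kora} = 30.25 − 0.25(27.25 − 0.25x_{Kora}) ⇒ 0.9375x_{Kora} = 23.4375, so x_{Kora} = 25.
Then x_{Pike} = 27.25 − 0.25·25 = 21.
P_{Kora} = 123 − 2·25 − 21 = 52.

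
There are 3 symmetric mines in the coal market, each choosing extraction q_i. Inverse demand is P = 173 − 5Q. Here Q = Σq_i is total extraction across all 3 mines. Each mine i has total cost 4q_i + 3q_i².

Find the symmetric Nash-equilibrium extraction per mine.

6.5

A representative mine's profit is π_i = q_i(173 − 5Q) − 4q_i − 3q_i², with Q = q_i + Σ_{j≠i} q_j.
First-order condition: 169 − 16q_i − 5Σ_{j≠i} q_j = 0.
Imposing symmetry (q_j = q for all j) turns Σ_{j≠i} q_j into 2q, so 169 = 26q and q = 6.5.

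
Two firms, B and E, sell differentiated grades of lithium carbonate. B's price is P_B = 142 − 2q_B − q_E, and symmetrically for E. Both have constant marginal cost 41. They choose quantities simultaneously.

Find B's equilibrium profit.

Firm B's profit: π = q_B(142 − 2q_B − q_E) − 41q_B.
∂π/∂q_B = 101 − 4q_B − q_E = 0 ⇒ q_B = 25.25 − 0.25q_E.
The game is symmetric, so in equilibrium q_E = q_B: the reaction function gives 1.25q_B = 25.25, hence q_B = 20.2.
P_B = 142 − 2·20.2 − 20.2 = 81.4.
Profit = (81.4 − 41)·20.2 = 816.08.

816.08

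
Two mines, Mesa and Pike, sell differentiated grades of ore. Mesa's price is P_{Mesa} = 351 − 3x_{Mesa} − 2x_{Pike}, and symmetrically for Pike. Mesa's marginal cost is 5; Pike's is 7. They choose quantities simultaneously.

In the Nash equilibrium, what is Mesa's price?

135.125

Mine Mesa's profit: π = x_{Mesa}(351 − 3x_{Mesa} − 2x_{Pike}) − 5x_{Mesa}.
∂π/∂x_{Mesa} = 346 − 6x_{Mesa} − 2x_{Pike} = 0 ⇒ x_{Mesa} = 173/3 − (1/3)x_{Pike}.
Similarly x_{Pike} = 172/3 − (1/3)x_{Mesa}.
Plugging x_{Pike} into Mesa's best response: x_{Mesa} = 173/3 − (1/3)(172/3 − (1/3)x_{Mesa}) ⇒ (8/9)x_{Mesa} = 347/9, so x_{Mesa} = 43.375.
Then x_{Pike} = 172/3 − (1/3)·43.375 = 42.875.
P_{Mesa} = 351 − 3·43.375 − 2·42.875 = 135.125.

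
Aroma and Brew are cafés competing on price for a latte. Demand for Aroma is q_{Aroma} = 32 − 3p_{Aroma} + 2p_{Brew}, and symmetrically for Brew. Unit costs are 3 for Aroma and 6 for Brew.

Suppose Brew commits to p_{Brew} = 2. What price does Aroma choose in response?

Aroma's profit: π = (p_{Aroma} − 3)(32 − 3p_{Aroma} + 2p_{Brew}).
∂π/∂p_{Aroma} = 41 − 6p_{Aroma} + 2p_{Brew} = 0 ⇒ p_{Aroma} = 41/6 + (1/3)p_{Brew}.
At p_{Brew} = 2: p_{Aroma} = 41/6 + (1/3)·2 = 7.5.

7.5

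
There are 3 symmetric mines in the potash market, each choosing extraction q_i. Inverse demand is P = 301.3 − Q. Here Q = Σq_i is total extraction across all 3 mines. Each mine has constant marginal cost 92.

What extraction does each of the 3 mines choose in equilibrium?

52.325

A representative mine's profit is π_i = q_i(301.3 − Q) − 92q_i, with Q = q_i + Σ_{j≠i} q_j.
First-order condition: 209.3 − 2q_i − Σ_{j≠i} q_j = 0.
With identical mines, set every q_j = q: then 209.3 − 2q − 2q = 0, i.e. q = 209.3/4 = 52.325.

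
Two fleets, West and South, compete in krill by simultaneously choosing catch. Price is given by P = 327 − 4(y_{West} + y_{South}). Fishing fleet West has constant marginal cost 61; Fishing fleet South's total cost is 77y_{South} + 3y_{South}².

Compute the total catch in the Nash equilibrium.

38.125

Fishing fleet West's profit: π = y_{West}(327 − 4(y_{West} + y_{South})) − 61y_{West}.
∂π/∂y_{West} = 266 − 8y_{West} − 4y_{South} = 0, so y_{West} = 33.25 − 0.5y_{South}.
For South: ∂π/∂y_{South} = 250 − 14y_{South} − 4y_{West} = 0 ⇒ y_{South} = 125/7 − (2/7)y_{West}.
Solving the two reaction functions simultaneously: (1 − (−0.5)(−2/7))y_{West} = 33.25 − 0.5·(125/7), so (6/7)y_{West} = 681/28 and y_{West} = 28.375.
Then y_{South} = 125/7 − (2/7)·28.375 = 9.75.
Total catch: 28.375 + 9.75 = 38.125.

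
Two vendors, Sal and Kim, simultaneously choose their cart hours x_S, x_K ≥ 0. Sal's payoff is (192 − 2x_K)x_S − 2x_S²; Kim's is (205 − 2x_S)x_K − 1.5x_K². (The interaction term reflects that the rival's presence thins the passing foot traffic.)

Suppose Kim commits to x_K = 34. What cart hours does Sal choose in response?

Expanding Sal's payoff: 192x_S − 2x_Kx_S − 2x_S².
∂π/∂x_S = 192 − 2x_K − 4x_S = 0, so x_S = 48 − 0.5x_K.
At x_K = 34: x_S = 48 − 0.5·34 = 31.

31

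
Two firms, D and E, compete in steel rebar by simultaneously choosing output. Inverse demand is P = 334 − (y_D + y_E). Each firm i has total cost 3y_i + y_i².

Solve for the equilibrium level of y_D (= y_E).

Firm D's profit: π = y_D(334 − (y_D + y_E)) − 3y_D − y_D².
∂π/∂y_D = 331 − 4y_D − y_E = 0, so y_D = 82.75 − 0.25y_E.
By symmetry y_E = y_D; substituting into the reaction function, 1.25y_D = 82.75 and y_D = 66.2.

66.2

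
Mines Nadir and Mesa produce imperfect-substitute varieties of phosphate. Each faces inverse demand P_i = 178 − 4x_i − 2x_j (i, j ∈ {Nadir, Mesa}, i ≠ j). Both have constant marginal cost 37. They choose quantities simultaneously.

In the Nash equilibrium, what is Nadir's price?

93.4

Mine Nadir's profit: π = x_{Nadir}(178 − 4x_{Nadir} − 2x_{Mesa}) − 37x_{Nadir}.
∂π/∂x_{Nadir} = 141 − 8x_{Nadir} − 2x_{Mesa} = 0 ⇒ x_{Nadir} = 17.625 − 0.25x_{Mesa}.
Setting x_{Nadir} = x_{Mesa} in the reaction function: x_{Nadir} = 17.625 − 0.25x_{Nadir}, so x_{Nadir} = 17.625 / 1.25 = 14.1.
P_{Nadir} = 178 − 4·14.1 − 2·14.1 = 93.4.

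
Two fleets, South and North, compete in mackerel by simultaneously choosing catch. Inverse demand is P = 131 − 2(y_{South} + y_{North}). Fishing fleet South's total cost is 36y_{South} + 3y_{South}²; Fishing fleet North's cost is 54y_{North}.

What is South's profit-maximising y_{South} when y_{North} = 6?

Fishing fleet South's profit: π = y_{South}(131 − 2(y_{South} + y_{North})) − 36y_{South} − 3y_{South}².
∂π/∂y_{South} = 95 − 10y_{South} − 2y_{North} = 0, so y_{South} = 9.5 − 0.2y_{North}.
At y_{North} = 6: y_{South} = 9.5 − 0.2·6 = 8.3.

8.3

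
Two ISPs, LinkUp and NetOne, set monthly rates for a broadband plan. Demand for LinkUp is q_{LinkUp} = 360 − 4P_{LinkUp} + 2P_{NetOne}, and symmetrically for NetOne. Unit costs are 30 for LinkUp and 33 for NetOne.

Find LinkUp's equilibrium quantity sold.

201.6

LinkUp's profit: π = (P_{LinkUp} − 30)(360 − 4P_{LinkUp} + 2P_{NetOne}).
∂π/∂P_{LinkUp} = 480 − 8P_{LinkUp} + 2P_{NetOne} = 0 ⇒ P_{LinkUp} = 60 + 0.25P_{NetOne}.
Similarly P_{NetOne} = 61.5 + 0.25P_{LinkUp}.
Substituting the second reaction function into the first: P_{LinkUp} = 60 + 0.25(61.5 + 0.25P_{LinkUp}), which gives 0.9375P_{LinkUp} = 75.375 ⇒ P_{LinkUp} = 80.4.
Then P_{NetOne} = 61.5 + 0.25·80.4 = 81.6.
q_{LinkUp} = 360 − 4·80.4 + 2·81.6 = 201.6.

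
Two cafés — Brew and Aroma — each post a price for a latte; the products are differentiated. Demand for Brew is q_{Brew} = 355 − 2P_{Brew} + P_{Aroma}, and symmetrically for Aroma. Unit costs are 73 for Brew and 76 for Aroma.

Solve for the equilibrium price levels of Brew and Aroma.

167.4, 168.6

Brew's profit: π = (P_{Brew} − 73)(355 − 2P_{Brew} + P_{Aroma}).
∂π/∂P_{Brew} = 501 − 4P_{Brew} + P_{Aroma} = 0 ⇒ P_{Brew} = 125.25 + 0.25P_{Aroma}.
Similarly P_{Aroma} = 126.75 + 0.25P_{Brew}.
Plugging P_{Aroma} into Brew's best response: P_{Brew} = 125.25 + 0.25(126.75 + 0.25P_{Brew}) ⇒ 0.9375P_{Brew} = 156.9375, so P_{Brew} = 167.4.
Then P_{Aroma} = 126.75 + 0.25·167.4 = 168.6.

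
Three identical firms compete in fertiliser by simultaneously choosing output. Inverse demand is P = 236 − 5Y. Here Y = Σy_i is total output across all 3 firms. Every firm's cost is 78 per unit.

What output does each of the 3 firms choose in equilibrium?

7.9

A representative firm's profit is π_i = y_i(236 − 5Y) − 78y_i, with Y = y_i + Σ_{j≠i} y_j.
First-order condition: 158 − 10y_i − 5Σ_{j≠i} y_j = 0.
With identical firms, set every y_j = y: then 158 − 10y − 10y = 0, i.e. y = 158/20 = 7.9.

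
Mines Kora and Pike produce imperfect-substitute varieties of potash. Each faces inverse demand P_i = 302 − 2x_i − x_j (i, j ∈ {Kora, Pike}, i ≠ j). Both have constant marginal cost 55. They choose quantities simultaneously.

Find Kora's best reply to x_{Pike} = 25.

55.5

Mine Kora's profit: π = x_{Kora}(302 − 2x_{Kora} − x_{Pike}) − 55x_{Kora}.
∂π/∂x_{Kora} = 247 − 4x_{Kora} − x_{Pike} = 0 ⇒ x_{Kora} = 61.75 − 0.25x_{Pike}.
At x_{Pike} = 25: x_{Kora} = 61.75 − 0.25·25 = 55.5.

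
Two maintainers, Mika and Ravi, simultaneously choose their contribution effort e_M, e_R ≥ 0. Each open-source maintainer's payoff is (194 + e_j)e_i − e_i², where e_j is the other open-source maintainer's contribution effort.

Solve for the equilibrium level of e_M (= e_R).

194

Mika's payoff is (194 + e_R)e_M − e_M².
∂π/∂e_M = 194 + e_R − 2e_M = 0, so e_M = 97 + 0.5e_R.
By symmetry e_R = e_M; substituting into the reaction function, 0.5e_M = 97 and e_M = 194.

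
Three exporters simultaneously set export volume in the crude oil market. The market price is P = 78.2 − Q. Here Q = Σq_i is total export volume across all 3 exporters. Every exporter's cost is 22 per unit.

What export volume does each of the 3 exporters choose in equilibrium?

14.05

A representative exporter's profit is π_i = q_i(78.2 − Q) − 22q_i, with Q = q_i + Σ_{j≠i} q_j.
First-order condition: 56.2 − 2q_i − Σ_{j≠i} q_j = 0.
Imposing symmetry (q_j = q for all j) turns Σ_{j≠i} q_j into 2q, so 56.2 = 4q and q = 14.05.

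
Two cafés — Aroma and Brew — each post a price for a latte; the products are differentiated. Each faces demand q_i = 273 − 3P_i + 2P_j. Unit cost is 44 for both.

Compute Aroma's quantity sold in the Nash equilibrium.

Aroma's profit: π = (P_{Aroma} − 44)(273 − 3P_{Aroma} + 2P_{Brew}).
∂π/∂P_{Aroma} = 405 − 6P_{Aroma} + 2P_{Brew} = 0 ⇒ P_{Aroma} = 67.5 + (1/3)P_{Brew}.
By symmetry P_{Brew} = P_{Aroma}; substituting into the reaction function, (2/3)P_{Aroma} = 67.5 and P_{Aroma} = 101.25.
q_{Aroma} = 273 − 3·101.25 + 2·101.25 = 171.75.

171.75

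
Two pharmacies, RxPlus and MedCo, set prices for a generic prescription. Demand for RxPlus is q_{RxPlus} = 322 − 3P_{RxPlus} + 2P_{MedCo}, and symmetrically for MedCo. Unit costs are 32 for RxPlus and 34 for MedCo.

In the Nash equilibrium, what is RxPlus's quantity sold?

218.625

RxPlus's profit: π = (P_{RxPlus} − 32)(322 − 3P_{RxPlus} + 2P_{MedCo}).
∂π/∂P_{RxPlus} = 418 − 6P_{RxPlus} + 2P_{MedCo} = 0 ⇒ P_{RxPlus} = 209/3 + (1/3)P_{MedCo}.
Similarly P_{MedCo} = 212/3 + (1/3)P_{RxPlus}.
Plugging P_{MedCo} into RxPlus's best response: P_{RxPlus} = 209/3 + (1/3)(212/3 + (1/3)P_{RxPlus}) ⇒ (8/9)P_{RxPlus} = 839/9, so P_{RxPlus} = 104.875.
Then P_{MedCo} = 212/3 + (1/3)·104.875 = 105.625.
q_{RxPlus} = 322 − 3·104.875 + 2·105.625 = 218.625.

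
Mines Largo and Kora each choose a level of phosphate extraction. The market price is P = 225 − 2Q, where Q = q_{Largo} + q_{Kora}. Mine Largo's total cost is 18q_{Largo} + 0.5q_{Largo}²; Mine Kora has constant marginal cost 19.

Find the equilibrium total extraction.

64.5

Mine Largo's profit: π = q_{Largo}(225 − 2(q_{Largo} + q_{Kora})) − 18q_{Largo} − 0.5q_{Largo}².
∂π/∂q_{Largo} = 207 − 5q_{Largo} − 2q_{Kora} = 0, so q_{Largo} = 41.4 − 0.4q_{Kora}.
For Kora: ∂π/∂q_{Kora} = 206 − 4q_{Kora} − 2q_{Largo} = 0 ⇒ q_{Kora} = 51.5 − 0.5q_{Largo}.
Plugging q_{Kora} into Largo's best response: q_{Largo} = 41.4 − 0.4(51.5 − 0.5q_{Largo}) ⇒ 0.8q_{Largo} = 20.8, so q_{Largo} = 26.
Then q_{Kora} = 51.5 − 0.5·26 = 38.5.
Total extraction: 26 + 38.5 = 64.5.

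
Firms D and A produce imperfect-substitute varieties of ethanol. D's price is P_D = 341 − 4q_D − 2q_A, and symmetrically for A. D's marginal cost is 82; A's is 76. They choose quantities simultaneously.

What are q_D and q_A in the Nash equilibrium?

Firm D's profit: π = q_D(341 − 4q_D − 2q_A) − 82q_D.
∂π/∂q_D = 259 − 8q_D − 2q_A = 0 ⇒ q_D = 32.375 − 0.25q_A.
Similarly q_A = 33.125 − 0.25q_D.
Substituting the second reaction function into the first: q_D = 32.375 − 0.25(33.125 − 0.25q_D), which gives 0.9375q_D = 771/32 ⇒ q_D = 25.7.
Then q_A = 33.125 − 0.25·25.7 = 26.7.

25.7, 26.7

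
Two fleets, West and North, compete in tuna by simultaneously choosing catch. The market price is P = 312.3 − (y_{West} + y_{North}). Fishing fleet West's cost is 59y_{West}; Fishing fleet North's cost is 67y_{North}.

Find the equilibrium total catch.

166.2

Fishing fleet West's profit: π = y_{West}(312.3 − (y_{West} + y_{North})) − 59y_{West}.
∂π/∂y_{West} = 253.3 − 2y_{West} − y_{North} = 0, so y_{West} = 126.65 − 0.5y_{North}.
By the same steps for North: y_{North} = 122.65 − 0.5y_{West}.
Plugging y_{North} into West's best response: y_{West} = 126.65 − 0.5(122.65 − 0.5y_{West}) ⇒ 0.75y_{West} = 65.325, so y_{West} = 87.1.
Then y_{North} = 122.65 − 0.5·87.1 = 79.1.
Total catch: 87.1 + 79.1 = 166.2.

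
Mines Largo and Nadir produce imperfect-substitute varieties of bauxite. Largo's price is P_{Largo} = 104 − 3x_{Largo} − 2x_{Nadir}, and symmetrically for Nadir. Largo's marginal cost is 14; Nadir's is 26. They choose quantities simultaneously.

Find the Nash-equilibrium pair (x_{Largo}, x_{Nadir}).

12, 9

Mine Largo's profit: π = x_{Largo}(104 − 3x_{Largo} − 2x_{Nadir}) − 14x_{Largo}.
∂π/∂x_{Largo} = 90 − 6x_{Largo} − 2x_{Nadir} = 0 ⇒ x_{Largo} = 15 − (1/3)x_{Nadir}.
Similarly x_{Nadir} = 13 − (1/3)x_{Largo}.
Plugging x_{Nadir} into Largo's best response: x_{Largo} = 15 − (1/3)(13 − (1/3)x_{Largo}) ⇒ (8/9)x_{Largo} = 32/3, so x_{Largo} = 12.
Then x_{Nadir} = 13 − (1/3)·12 = 9.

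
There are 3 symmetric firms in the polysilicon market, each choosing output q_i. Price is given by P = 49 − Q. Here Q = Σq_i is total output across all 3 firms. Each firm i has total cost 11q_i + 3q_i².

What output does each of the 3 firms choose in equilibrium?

A representative firm's profit is π_i = q_i(49 − Q) − 11q_i − 3q_i², with Q = q_i + Σ_{j≠i} q_j.
First-order condition: 38 − 8q_i − Σ_{j≠i} q_j = 0.
In a symmetric equilibrium every firm chooses the same q, so Σ_{j≠i} q_j = 2q. The condition becomes 38 − 10q = 0, giving q = 38/10 = 3.8.

3.8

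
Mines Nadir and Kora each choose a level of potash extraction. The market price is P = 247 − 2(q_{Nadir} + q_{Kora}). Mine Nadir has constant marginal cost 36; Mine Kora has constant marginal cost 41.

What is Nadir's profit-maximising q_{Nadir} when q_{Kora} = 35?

Mine Nadir's profit: π = q_{Nadir}(247 − 2(q_{Nadir} + q_{Kora})) − 36q_{Nadir}.
∂π/∂q_{Nadir} = 211 − 4q_{Nadir} − 2q_{Kora} = 0, so q_{Nadir} = 52.75 − 0.5q_{Kora}.
At q_{Kora} = 35: q_{Nadir} = 52.75 − 0.5·35 = 35.25.

35.25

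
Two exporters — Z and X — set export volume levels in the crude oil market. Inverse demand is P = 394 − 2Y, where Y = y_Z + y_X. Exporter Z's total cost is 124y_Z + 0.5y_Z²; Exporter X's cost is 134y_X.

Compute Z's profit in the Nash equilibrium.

Exporter Z's profit: π = y_Z(394 − 2(y_Z + y_X)) − 124y_Z − 0.5y_Z².
∂π/∂y_Z = 270 − 5y_Z − 2y_X = 0, so y_Z = 54 − 0.4y_X.
For X: ∂π/∂y_X = 260 − 4y_X − 2y_Z = 0 ⇒ y_X = 65 − 0.5y_Z.
Plugging y_X into Z's best response: y_Z = 54 − 0.4(65 − 0.5y_Z) ⇒ 0.8y_Z = 28, so y_Z = 35.
Then y_X = 65 − 0.5·35 = 47.5.
Price P = 394 − 2·82.5 = 229.
Z's profit: (229 − 124)·35 − 0.5(35)² = 3062.5.

3062.5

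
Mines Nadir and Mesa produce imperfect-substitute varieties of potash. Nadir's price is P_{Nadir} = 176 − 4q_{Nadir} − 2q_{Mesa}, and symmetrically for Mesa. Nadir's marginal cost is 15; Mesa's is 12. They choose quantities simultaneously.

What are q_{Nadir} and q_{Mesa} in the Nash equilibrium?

Mine Nadir's profit: π = q_{Nadir}(176 − 4q_{Nadir} − 2q_{Mesa}) − 15q_{Nadir}.
∂π/∂q_{Nadir} = 161 − 8q_{Nadir} − 2q_{Mesa} = 0 ⇒ q_{Nadir} = 20.125 − 0.25q_{Mesa}.
Similarly q_{Mesa} = 20.5 − 0.25q_{Nadir}.
Solving the two reaction functions simultaneously: (1 − (−0.25)(−0.25))q_{Nadir} = 20.125 − 0.25·20.5, so 0.9375q_{Nadir} = 15 and q_{Nadir} = 16.
Then q_{Mesa} = 20.5 − 0.25·16 = 16.5.

16, 16.5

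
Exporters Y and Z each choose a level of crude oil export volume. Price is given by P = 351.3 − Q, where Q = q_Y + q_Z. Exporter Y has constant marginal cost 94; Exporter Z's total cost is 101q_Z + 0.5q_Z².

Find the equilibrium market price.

Exporter Y's profit: π = q_Y(351.3 − (q_Y + q_Z)) − 94q_Y.
∂π/∂q_Y = 257.3 − 2q_Y − q_Z = 0, so q_Y = 128.65 − 0.5q_Z.
For Z: ∂π/∂q_Z = 250.3 − 3q_Z − q_Y = 0 ⇒ q_Z = 2503/30 − (1/3)q_Y.
Plugging q_Z into Y's best response: q_Y = 128.65 − 0.5(2503/30 − (1/3)q_Y) ⇒ (5/6)q_Y = 1304/15, so q_Y = 104.32.
Then q_Z = 2503/30 − (1/3)·104.32 = 48.66.
Equilibrium price: P = 351.3 − 152.98 = 198.32.

198.32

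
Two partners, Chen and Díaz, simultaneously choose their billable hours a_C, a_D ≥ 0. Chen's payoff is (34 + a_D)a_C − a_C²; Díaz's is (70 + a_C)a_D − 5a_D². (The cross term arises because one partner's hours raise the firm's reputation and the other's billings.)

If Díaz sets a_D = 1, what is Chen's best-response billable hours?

Expanding Chen's payoff: 34a_C + a_Da_C − a_C².
∂π/∂a_C = 34 + a_D − 2a_C = 0, so a_C = 17 + 0.5a_D.
At a_D = 1: a_C = 17 + 0.5·1 = 17.5.

17.5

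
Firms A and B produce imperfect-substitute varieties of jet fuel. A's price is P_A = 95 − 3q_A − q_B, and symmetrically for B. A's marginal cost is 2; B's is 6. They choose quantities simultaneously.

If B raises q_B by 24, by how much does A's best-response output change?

Firm A's profit: π = q_A(95 − 3q_A − q_B) − 2q_A.
∂π/∂q_A = 93 − 6q_A − q_B = 0 ⇒ q_A = 15.5 − (1/6)q_B.
The reaction-function slope is −1/6, so a 24-unit rise in q_B moves q_A by −1/6 × 24 = −4. A's best response falls — the actions are strategic substitutes.

-4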